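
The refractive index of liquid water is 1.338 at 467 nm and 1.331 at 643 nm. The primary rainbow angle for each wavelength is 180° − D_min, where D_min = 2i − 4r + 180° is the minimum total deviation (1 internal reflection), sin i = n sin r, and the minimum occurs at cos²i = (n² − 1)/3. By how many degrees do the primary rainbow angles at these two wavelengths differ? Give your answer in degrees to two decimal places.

At 467 nm (n = 1.338): cos²i = 0.26341 → i = 59.120°, r = 39.899°, D_min = 138.643°, rainbow angle = 41.357°.
At 643 nm (n = 1.331): cos²i = 0.25719 → i = 59.527°, r = 40.356°, D_min = 137.630°, rainbow angle = 42.370°.
Angular width = |41.357° − 42.370°| = 1.013°.

1.01°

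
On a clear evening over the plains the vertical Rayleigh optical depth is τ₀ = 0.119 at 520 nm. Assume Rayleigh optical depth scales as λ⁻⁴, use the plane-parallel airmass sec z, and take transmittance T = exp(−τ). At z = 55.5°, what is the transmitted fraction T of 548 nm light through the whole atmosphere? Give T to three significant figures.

0.843

sec 55.5° = 1.7655.
τ = 0.119 × (520/548)⁴ × 1.7655 = 0.119 × 0.8108 × 1.7655 = 0.1703.
T = exp(−0.1703) = 0.8434.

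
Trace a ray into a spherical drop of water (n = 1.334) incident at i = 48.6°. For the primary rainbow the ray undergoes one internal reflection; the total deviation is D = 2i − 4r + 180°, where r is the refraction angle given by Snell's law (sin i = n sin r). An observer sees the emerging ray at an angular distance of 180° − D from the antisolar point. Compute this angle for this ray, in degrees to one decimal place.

39.7°

sin r = sin 48.6° / 1.334 = 0.7501/1.334 = 0.5623; r = 34.22°.
D = 2·48.6° − 4·34.22° + 180° = 97.20° − 136.86° + 180° = 140.34°.
Angle from antisolar point = 180° − D = 39.66°.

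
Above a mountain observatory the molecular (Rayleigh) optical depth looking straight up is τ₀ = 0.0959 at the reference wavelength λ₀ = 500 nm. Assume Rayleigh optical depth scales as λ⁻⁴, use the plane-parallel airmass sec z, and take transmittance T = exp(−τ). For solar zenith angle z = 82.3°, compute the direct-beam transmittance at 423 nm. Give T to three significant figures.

sec 82.3° = 7.4635.
τ = 0.0959 × (500/423)⁴ × 7.4635 = 0.0959 × 1.9522 × 7.4635 = 1.3973.
T = exp(−1.3973) = 0.2473.

0.247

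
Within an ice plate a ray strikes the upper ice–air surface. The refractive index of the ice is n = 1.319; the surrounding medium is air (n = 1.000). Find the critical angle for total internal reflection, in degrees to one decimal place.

sin θ_c = n_air / n = 1.000 / 1.319 = 0.7582.
θ_c = arcsin(0.7582) = 49.30°.

49.3°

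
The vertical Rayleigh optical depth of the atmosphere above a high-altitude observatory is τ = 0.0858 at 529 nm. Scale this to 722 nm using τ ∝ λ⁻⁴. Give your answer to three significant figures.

0.0247

τ(722 nm) = τ(529 nm) × (529/722)⁴ = 0.0858 × (0.7327)⁴ = 0.0858 × 0.2882 = 0.0247.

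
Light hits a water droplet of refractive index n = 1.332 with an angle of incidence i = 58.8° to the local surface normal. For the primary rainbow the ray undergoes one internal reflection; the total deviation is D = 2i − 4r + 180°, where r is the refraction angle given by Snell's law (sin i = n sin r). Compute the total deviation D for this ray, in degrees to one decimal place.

137.8°

sin r = sin 58.8° / 1.332 = 0.8554/1.332 = 0.6422; r = 39.95°.
D = 2·58.8° − 4·39.95° + 180° = 117.60° − 159.81° + 180° = 137.79°.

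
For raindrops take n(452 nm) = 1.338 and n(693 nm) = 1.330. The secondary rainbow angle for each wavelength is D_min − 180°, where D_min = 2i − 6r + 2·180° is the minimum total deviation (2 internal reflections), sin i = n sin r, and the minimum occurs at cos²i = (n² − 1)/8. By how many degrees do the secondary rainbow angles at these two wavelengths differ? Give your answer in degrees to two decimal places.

2.09°

At 452 nm (n = 1.338): cos²i = 0.09878 → i = 71.682°, r = 45.195°, D_min = 232.193°, rainbow angle = 52.193°.
At 693 nm (n = 1.330): cos²i = 0.09611 → i = 71.940°, r = 45.630°, D_min = 230.101°, rainbow angle = 50.101°.
Angular width = |52.193° − 50.101°| = 2.092°.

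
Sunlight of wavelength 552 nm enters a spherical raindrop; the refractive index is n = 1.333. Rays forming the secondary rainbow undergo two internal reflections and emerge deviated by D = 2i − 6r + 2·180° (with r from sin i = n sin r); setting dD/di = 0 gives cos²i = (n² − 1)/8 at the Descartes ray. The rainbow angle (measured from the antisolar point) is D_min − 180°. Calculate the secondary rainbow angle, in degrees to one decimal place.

cos²i = (1.77689 − 1)/8 = 0.09711; i = arccos(0.31163) = 71.843°.
sin r = sin 71.843°/1.333 = 0.71283; r = 45.466°.
D_min = 2·71.843° − 6·45.466° + 360° = 230.891°.
Rainbow angle = D_min − 180° = 50.891°.

50.9°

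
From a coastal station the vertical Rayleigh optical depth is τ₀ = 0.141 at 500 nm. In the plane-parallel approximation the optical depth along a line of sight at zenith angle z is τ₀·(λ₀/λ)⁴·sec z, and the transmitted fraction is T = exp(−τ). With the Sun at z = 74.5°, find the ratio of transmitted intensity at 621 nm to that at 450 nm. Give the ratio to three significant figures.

1.79

Airmass: sec 74.5° = 3.7420.
τ(621 nm) = 0.141 × (500/621)⁴ × 3.7420 = 0.141 × 0.4203 × 3.7420 = 0.2217.
τ(450 nm) = 0.141 × (500/450)⁴ × 3.7420 = 0.141 × 1.5242 × 3.7420 = 0.8042.
T(621)/T(450) = exp(τ_B − τ_A) = exp(0.5824) = 1.7904.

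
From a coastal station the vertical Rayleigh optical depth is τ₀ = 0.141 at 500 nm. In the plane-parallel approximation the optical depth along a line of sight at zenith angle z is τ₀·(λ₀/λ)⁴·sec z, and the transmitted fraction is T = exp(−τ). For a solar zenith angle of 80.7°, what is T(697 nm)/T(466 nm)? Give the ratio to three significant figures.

2.52

Airmass: sec 80.7° = 6.1880.
τ(697 nm) = 0.141 × (500/697)⁴ × 6.1880 = 0.141 × 0.2648 × 6.1880 = 0.2311.
τ(466 nm) = 0.141 × (500/466)⁴ × 6.1880 = 0.141 × 1.3254 × 6.1880 = 1.1564.
T(697)/T(466) = exp(τ_B − τ_A) = exp(0.9253) = 2.5227.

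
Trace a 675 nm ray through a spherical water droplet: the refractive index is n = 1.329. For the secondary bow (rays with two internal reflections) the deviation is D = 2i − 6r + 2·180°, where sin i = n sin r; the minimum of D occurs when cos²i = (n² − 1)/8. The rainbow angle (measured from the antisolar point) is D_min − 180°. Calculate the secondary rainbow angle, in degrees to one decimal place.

cos²i = (1.76624 − 1)/8 = 0.09578; i = arccos(0.30948) = 71.972°.
sin r = sin 71.972°/1.329 = 0.71550; r = 45.685°.
D_min = 2·71.972° − 6·45.685° + 360° = 229.837°.
Rainbow angle = D_min − 180° = 49.837°.

49.8°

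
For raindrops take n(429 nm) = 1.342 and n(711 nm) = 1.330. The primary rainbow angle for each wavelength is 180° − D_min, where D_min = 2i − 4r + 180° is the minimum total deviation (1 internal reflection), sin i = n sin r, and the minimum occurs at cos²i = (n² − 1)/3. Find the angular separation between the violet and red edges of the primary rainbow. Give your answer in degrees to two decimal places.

1.73°

At 429 nm (n = 1.342): cos²i = 0.26699 → i = 58.888°, r = 39.641°, D_min = 139.213°, rainbow angle = 40.787°.
At 711 nm (n = 1.330): cos²i = 0.25630 → i = 59.585°, r = 40.422°, D_min = 137.484°, rainbow angle = 42.516°.
Angular width = |40.787° − 42.516°| = 1.729°.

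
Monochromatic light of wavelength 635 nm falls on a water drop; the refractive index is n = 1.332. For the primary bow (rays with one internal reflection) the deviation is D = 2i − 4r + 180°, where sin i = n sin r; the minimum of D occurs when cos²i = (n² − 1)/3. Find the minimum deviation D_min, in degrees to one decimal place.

cos²i = (1.77422 − 1)/3 = 0.25807; i = arccos(0.50801) = 59.469°.
sin r = sin 59.469°/1.332 = 0.64666; r = 40.290°.
D_min = 2·59.469° − 4·40.290° + 180° = 137.776°.

137.8°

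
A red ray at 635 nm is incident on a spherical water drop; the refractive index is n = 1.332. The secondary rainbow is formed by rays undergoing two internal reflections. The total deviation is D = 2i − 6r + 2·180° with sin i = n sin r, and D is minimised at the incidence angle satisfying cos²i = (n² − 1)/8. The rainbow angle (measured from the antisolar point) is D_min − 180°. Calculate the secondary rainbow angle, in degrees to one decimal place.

50.6°

cos²i = (1.77422 − 1)/8 = 0.09678; i = arccos(0.31109) = 71.875°.
sin r = sin 71.875°/1.332 = 0.71350; r = 45.520°.
D_min = 2·71.875° − 6·45.520° + 360° = 230.628°.
Rainbow angle = D_min − 180° = 50.628°.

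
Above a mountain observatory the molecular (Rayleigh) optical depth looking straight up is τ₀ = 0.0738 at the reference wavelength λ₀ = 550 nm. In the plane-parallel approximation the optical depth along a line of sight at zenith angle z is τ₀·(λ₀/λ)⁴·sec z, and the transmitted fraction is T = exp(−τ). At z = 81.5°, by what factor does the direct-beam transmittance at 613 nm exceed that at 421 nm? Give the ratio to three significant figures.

Airmass: sec 81.5° = 6.7655.
τ(613 nm) = 0.0738 × (550/613)⁴ × 6.7655 = 0.0738 × 0.6481 × 6.7655 = 0.3236.
τ(421 nm) = 0.0738 × (550/421)⁴ × 6.7655 = 0.0738 × 2.9129 × 6.7655 = 1.4544.
T(613)/T(421) = exp(τ_B − τ_A) = exp(1.1308) = 3.0982.

3.10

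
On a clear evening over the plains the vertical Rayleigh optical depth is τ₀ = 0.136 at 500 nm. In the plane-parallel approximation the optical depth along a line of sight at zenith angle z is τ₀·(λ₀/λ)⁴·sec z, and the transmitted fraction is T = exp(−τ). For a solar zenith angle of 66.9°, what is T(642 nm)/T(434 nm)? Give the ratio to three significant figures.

Airmass: sec 66.9° = 2.5488.
τ(642 nm) = 0.136 × (500/642)⁴ × 2.5488 = 0.136 × 0.3679 × 2.5488 = 0.1275.
τ(434 nm) = 0.136 × (500/434)⁴ × 2.5488 = 0.136 × 1.7617 × 2.5488 = 0.6107.
T(642)/T(434) = exp(τ_B − τ_A) = exp(0.4831) = 1.6211.

1.62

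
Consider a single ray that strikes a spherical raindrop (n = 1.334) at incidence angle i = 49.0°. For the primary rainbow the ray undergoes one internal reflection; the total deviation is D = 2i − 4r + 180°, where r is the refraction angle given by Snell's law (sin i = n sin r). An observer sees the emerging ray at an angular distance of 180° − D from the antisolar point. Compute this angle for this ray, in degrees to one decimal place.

sin r = sin 49.0° / 1.334 = 0.7547/1.334 = 0.5657; r = 34.45°.
D = 2·49.0° − 4·34.45° + 180° = 98.00° − 137.82° + 180° = 140.18°.
Angle from antisolar point = 180° − D = 39.82°.

39.8°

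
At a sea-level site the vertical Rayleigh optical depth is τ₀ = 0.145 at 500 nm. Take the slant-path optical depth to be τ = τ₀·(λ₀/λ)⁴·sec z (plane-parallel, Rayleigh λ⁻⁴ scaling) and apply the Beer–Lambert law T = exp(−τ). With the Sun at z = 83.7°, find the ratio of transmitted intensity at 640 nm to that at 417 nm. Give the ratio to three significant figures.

Airmass: sec 83.7° = 9.1129.
τ(640 nm) = 0.145 × (500/640)⁴ × 9.1129 = 0.145 × 0.3725 × 9.1129 = 0.4922.
τ(417 nm) = 0.145 × (500/417)⁴ × 9.1129 = 0.145 × 2.0670 × 9.1129 = 2.7312.
T(640)/T(417) = exp(τ_B − τ_A) = exp(2.2390) = 9.3839.

9.38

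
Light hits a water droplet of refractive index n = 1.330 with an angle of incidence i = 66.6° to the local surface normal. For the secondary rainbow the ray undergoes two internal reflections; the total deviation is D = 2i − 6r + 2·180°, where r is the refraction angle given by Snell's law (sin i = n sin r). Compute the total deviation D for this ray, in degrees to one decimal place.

231.4°

sin r = sin 66.6° / 1.330 = 0.9178/1.330 = 0.6900; r = 43.63°.
D = 2·66.6° − 6·43.63° + 2·180° = 133.20° − 261.80° + 360° = 231.40°.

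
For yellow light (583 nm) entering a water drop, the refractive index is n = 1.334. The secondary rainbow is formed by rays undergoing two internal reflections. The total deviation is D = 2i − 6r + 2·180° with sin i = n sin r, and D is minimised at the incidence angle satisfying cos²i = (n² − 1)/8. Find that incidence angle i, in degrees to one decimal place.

cos²i = (1.334² − 1)/8 = (1.77956 − 1)/8 = 0.09744.
cos i = 0.31216, so i = 71.810°.

71.8°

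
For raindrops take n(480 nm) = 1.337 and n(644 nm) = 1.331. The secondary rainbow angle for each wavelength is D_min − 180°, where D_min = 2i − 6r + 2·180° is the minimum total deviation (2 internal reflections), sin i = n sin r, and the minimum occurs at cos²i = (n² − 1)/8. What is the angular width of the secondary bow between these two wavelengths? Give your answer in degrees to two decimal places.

At 480 nm (n = 1.337): cos²i = 0.09845 → i = 71.714°, r = 45.249°, D_min = 231.934°, rainbow angle = 51.934°.
At 644 nm (n = 1.331): cos²i = 0.09645 → i = 71.907°, r = 45.575°, D_min = 230.365°, rainbow angle = 50.365°.
Angular width = |51.934° − 50.365°| = 1.569°.

1.57°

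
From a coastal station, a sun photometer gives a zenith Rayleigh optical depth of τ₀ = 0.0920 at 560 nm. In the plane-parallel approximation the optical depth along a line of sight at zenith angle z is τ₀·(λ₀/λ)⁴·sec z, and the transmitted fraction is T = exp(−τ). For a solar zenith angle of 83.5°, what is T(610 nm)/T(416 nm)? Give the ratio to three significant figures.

Airmass: sec 83.5° = 8.8337.
τ(610 nm) = 0.0920 × (560/610)⁴ × 8.8337 = 0.0920 × 0.7103 × 8.8337 = 0.5772.
τ(416 nm) = 0.0920 × (560/416)⁴ × 8.8337 = 0.0920 × 3.2838 × 8.8337 = 2.6687.
T(610)/T(416) = exp(τ_B − τ_A) = exp(2.0915) = 8.0971.

8.10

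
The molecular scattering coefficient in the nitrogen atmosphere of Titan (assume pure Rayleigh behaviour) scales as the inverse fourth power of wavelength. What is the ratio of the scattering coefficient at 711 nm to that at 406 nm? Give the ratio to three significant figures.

Rayleigh scattering ∝ λ⁻⁴, so the ratio of coefficients is the inverse fourth power of the wavelength ratio.
σ(711)/σ(406) = (406/711)⁴ = (0.5710)⁴ = 0.1063.

0.106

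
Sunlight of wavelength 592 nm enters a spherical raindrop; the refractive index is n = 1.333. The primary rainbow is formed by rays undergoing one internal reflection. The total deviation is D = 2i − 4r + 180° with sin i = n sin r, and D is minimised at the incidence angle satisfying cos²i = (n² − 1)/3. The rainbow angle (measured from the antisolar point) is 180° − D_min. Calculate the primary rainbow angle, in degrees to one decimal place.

cos²i = (1.77689 − 1)/3 = 0.25896; i = arccos(0.50888) = 59.410°.
sin r = sin 59.410°/1.333 = 0.64579; r = 40.225°.
D_min = 2·59.410° − 4·40.225° + 180° = 137.922°.
Rainbow angle = 180° − D_min = 42.078°.

42.1°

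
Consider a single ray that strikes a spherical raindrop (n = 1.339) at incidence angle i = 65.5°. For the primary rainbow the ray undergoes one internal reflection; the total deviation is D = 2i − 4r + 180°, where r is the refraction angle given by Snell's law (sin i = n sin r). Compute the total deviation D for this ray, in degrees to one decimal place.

sin r = sin 65.5° / 1.339 = 0.9100/1.339 = 0.6796; r = 42.81°.
D = 2·65.5° − 4·42.81° + 180° = 131.00° − 171.24° + 180° = 139.76°.

139.8°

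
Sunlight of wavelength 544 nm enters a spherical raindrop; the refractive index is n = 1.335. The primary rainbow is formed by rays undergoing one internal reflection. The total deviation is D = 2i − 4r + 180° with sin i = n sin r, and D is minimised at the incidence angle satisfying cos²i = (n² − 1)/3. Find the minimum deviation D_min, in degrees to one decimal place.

cos²i = (1.78222 − 1)/3 = 0.26074; i = arccos(0.51063) = 59.294°.
sin r = sin 59.294°/1.335 = 0.64405; r = 40.094°.
D_min = 2·59.294° − 4·40.094° + 180° = 138.212°.

138.2°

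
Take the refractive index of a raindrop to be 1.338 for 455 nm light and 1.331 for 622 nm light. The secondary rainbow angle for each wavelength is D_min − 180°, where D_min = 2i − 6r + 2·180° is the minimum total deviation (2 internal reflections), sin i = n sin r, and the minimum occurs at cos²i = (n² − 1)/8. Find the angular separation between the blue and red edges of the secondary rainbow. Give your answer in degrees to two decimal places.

At 455 nm (n = 1.338): cos²i = 0.09878 → i = 71.682°, r = 45.195°, D_min = 232.193°, rainbow angle = 52.193°.
At 622 nm (n = 1.331): cos²i = 0.09645 → i = 71.907°, r = 45.575°, D_min = 230.365°, rainbow angle = 50.365°.
Angular width = |52.193° − 50.365°| = 1.828°.

1.83°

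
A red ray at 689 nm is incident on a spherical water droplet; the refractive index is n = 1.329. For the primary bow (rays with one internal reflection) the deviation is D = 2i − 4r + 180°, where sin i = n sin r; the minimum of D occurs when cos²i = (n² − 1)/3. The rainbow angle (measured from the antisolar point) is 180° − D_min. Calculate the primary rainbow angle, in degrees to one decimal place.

42.7°

cos²i = (1.76624 − 1)/3 = 0.25541; i = arccos(0.50538) = 59.643°.
sin r = sin 59.643°/1.329 = 0.64928; r = 40.487°.
D_min = 2·59.643° − 4·40.487° + 180° = 137.337°.
Rainbow angle = 180° − D_min = 42.663°.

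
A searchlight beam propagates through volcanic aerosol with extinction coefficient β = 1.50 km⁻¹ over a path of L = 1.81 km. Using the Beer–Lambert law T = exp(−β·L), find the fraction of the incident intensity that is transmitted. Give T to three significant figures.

0.0662

τ = β·L = 1.50 × 1.81 = 2.7150.
T = exp(−2.7150) = 0.0662.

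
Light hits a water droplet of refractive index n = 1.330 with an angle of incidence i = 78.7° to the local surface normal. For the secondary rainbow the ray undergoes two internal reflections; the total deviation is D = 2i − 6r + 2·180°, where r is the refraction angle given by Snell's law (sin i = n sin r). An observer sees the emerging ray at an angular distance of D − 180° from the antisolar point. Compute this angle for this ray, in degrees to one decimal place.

sin r = sin 78.7° / 1.330 = 0.9806/1.330 = 0.7373; r = 47.50°.
D = 2·78.7° − 6·47.50° + 2·180° = 157.40° − 285.01° + 360° = 232.39°.
Angle from antisolar point = D − 180° = 52.39°.

52.4°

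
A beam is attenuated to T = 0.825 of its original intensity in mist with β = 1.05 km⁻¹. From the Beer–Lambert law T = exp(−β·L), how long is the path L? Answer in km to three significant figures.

0.183 km

Beer–Lambert: T = exp(−βL) ⇒ L = −ln(T)/β = −ln(0.825)/1.05 = 0.1924/1.05 = 0.1832 km.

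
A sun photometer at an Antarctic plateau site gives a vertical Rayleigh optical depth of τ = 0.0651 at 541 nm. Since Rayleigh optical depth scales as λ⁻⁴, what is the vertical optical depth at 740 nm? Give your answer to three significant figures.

τ(740 nm) = τ(541 nm) × (541/740)⁴ = 0.0651 × (0.7311)⁴ = 0.0651 × 0.2857 = 0.0186.

0.0186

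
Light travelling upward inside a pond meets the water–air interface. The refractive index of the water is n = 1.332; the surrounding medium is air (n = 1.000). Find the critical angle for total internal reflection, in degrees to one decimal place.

sin θ_c = n_air / n = 1.000 / 1.332 = 0.7508.
θ_c = arcsin(0.7508) = 48.66°.

48.7°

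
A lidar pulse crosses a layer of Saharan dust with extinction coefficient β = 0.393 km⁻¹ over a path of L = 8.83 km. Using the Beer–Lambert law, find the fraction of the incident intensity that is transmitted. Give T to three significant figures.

τ = β·L = 0.393 × 8.83 = 3.4702.
T = exp(−3.4702) = 0.0311.

0.0311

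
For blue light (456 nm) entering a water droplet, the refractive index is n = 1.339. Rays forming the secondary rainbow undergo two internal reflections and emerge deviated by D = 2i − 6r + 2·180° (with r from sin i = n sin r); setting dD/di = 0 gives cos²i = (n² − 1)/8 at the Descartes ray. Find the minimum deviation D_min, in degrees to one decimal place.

232.5°

cos²i = (1.79292 − 1)/8 = 0.09912; i = arccos(0.31483) = 71.650°.
sin r = sin 71.650°/1.339 = 0.70885; r = 45.141°.
D_min = 2·71.650° − 6·45.141° + 360° = 232.451°.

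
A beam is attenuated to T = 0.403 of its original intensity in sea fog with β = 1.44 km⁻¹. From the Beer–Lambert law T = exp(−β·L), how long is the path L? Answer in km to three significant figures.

0.631 km

Beer–Lambert: T = exp(−βL) ⇒ L = −ln(T)/β = −ln(0.403)/1.44 = 0.9088/1.44 = 0.6311 km.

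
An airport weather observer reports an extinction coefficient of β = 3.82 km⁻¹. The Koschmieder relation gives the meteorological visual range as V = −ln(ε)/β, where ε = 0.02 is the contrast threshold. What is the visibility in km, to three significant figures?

1.02 km

V = −ln(0.02) / 3.82 = 3.912 / 3.82 = 1.0241 km.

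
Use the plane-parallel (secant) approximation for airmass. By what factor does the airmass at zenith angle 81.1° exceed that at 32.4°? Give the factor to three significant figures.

X(81.1°)/X(32.4°) = sec 81.1° / sec 32.4° = cos 32.4° / cos 81.1° = 0.8443/0.1547 = 5.4575.

5.46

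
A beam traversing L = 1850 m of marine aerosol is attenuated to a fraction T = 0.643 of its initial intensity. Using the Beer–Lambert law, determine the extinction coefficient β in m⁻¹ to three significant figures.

Beer–Lambert: T = exp(−βL) ⇒ β = −ln(T)/L = −ln(0.643)/1850 = 0.4416/1850 = 0.0002387 m⁻¹.

0.000239 m⁻¹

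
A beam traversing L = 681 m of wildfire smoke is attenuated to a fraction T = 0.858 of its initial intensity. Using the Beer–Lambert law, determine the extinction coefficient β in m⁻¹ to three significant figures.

0.000225 m⁻¹

Beer–Lambert: T = exp(−βL) ⇒ β = −ln(T)/L = −ln(0.858)/681 = 0.1532/681 = 0.0002249 m⁻¹.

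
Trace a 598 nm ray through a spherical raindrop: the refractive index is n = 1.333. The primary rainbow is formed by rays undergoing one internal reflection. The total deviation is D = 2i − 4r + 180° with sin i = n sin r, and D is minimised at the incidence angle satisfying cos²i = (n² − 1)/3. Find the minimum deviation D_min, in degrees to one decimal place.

cos²i = (1.77689 − 1)/3 = 0.25896; i = arccos(0.50888) = 59.410°.
sin r = sin 59.410°/1.333 = 0.64579; r = 40.225°.
D_min = 2·59.410° − 4·40.225° + 180° = 137.922°.

137.9°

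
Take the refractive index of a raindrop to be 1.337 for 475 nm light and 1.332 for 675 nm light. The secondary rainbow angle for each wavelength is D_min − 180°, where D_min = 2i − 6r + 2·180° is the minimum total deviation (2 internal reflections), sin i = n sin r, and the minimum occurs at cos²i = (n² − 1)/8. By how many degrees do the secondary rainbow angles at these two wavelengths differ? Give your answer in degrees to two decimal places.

At 475 nm (n = 1.337): cos²i = 0.09845 → i = 71.714°, r = 45.249°, D_min = 231.934°, rainbow angle = 51.934°.
At 675 nm (n = 1.332): cos²i = 0.09678 → i = 71.875°, r = 45.520°, D_min = 230.628°, rainbow angle = 50.628°.
Angular width = |51.934° − 50.628°| = 1.305°.

1.31°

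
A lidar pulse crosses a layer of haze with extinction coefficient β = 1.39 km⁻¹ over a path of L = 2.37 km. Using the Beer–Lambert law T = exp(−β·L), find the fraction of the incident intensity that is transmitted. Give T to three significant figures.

0.0371

τ = β·L = 1.39 × 2.37 = 3.2943.
T = exp(−3.2943) = 0.0371.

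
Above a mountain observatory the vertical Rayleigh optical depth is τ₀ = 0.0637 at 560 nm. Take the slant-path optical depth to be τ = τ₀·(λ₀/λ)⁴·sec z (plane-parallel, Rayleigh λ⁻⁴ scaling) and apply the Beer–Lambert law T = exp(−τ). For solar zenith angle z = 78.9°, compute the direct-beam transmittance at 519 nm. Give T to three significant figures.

sec 78.9° = 5.1942.
τ = 0.0637 × (560/519)⁴ × 5.1942 = 0.0637 × 1.3554 × 5.1942 = 0.4485.
T = exp(−0.4485) = 0.6386.

0.639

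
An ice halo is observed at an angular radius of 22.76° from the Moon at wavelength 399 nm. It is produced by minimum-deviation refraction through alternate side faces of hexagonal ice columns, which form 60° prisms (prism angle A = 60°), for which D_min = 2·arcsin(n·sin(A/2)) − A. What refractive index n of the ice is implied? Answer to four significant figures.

1.322

Rearranging: n = sin((D_min + A)/2) / sin(A/2).
(D_min + A)/2 = (22.76° + 60°)/2 = 41.380°.
n = sin 41.380° / sin 30° = 0.6610 / 0.5000 = 1.3221.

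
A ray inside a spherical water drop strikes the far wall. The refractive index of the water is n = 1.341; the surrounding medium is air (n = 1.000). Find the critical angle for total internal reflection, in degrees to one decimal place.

48.2°

sin θ_c = n_air / n = 1.000 / 1.341 = 0.7457.
θ_c = arcsin(0.7457) = 48.22°.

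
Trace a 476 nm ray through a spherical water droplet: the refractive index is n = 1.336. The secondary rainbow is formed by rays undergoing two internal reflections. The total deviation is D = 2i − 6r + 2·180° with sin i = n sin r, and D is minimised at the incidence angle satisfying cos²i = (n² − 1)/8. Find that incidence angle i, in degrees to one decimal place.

71.7°

cos²i = (1.336² − 1)/8 = (1.78490 − 1)/8 = 0.09811.
cos i = 0.31323, so i = 71.746°.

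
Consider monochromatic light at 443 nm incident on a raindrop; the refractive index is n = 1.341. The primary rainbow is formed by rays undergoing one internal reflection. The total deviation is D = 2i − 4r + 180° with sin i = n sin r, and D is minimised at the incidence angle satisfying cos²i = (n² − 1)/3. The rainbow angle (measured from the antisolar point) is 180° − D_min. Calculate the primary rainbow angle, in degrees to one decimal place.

40.9°

cos²i = (1.79828 − 1)/3 = 0.26609; i = arccos(0.51584) = 58.946°.
sin r = sin 58.946°/1.341 = 0.63884; r = 39.705°.
D_min = 2·58.946° − 4·39.705° + 180° = 139.071°.
Rainbow angle = 180° − D_min = 40.929°.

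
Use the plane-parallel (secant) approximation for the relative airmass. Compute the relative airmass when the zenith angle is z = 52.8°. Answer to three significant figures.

X = sec z = 1/cos 52.8° = 1/0.6046 = 1.6540.

1.65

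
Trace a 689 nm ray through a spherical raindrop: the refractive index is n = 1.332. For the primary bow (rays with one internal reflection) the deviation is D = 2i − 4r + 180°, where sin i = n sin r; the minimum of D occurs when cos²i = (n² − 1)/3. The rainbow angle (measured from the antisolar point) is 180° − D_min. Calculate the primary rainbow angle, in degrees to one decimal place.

cos²i = (1.77422 − 1)/3 = 0.25807; i = arccos(0.50801) = 59.469°.
sin r = sin 59.469°/1.332 = 0.64666; r = 40.290°.
D_min = 2·59.469° − 4·40.290° + 180° = 137.776°.
Rainbow angle = 180° − D_min = 42.224°.

42.2°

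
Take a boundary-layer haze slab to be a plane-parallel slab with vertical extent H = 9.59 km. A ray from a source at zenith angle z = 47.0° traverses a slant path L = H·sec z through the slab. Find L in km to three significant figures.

sec z = 1/cos 47.0° = 1.4663.
L = 9.59 × 1.4663 = 14.062 km.

14.1 km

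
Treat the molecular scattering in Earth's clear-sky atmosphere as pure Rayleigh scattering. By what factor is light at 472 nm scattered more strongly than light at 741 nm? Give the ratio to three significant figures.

6.07

Rayleigh scattering ∝ λ⁻⁴, so the ratio of coefficients is the inverse fourth power of the wavelength ratio.
σ(472)/σ(741) = (741/472)⁴ = (1.5699)⁴ = 6.074.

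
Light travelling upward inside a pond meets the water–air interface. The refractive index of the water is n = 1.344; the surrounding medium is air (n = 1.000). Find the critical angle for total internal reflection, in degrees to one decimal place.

sin θ_c = n_air / n = 1.000 / 1.344 = 0.7440.
θ_c = arcsin(0.7440) = 48.08°.

48.1°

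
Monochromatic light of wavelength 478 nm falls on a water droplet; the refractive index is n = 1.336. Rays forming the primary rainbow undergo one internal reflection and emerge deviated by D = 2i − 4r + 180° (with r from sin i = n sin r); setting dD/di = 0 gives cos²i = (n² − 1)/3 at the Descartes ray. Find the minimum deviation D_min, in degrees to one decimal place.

138.4°

cos²i = (1.78490 − 1)/3 = 0.26163; i = arccos(0.51150) = 59.236°.
sin r = sin 59.236°/1.336 = 0.64318; r = 40.029°.
D_min = 2·59.236° − 4·40.029° + 180° = 138.356°.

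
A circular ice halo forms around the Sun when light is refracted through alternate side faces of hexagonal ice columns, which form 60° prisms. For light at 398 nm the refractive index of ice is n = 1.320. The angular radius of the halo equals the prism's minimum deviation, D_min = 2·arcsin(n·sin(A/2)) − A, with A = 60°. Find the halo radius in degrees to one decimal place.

22.6°

n·sin(A/2) = 1.320 × sin 30° = 1.320 × 0.5000 = 0.6600.
D_min = 2·arcsin(0.6600) − 60° = 2 × 41.300° − 60° = 22.600°.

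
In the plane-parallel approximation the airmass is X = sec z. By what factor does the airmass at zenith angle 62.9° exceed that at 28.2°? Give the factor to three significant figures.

X(62.9°)/X(28.2°) = sec 62.9° / sec 28.2° = cos 28.2° / cos 62.9° = 0.8813/0.4555 = 1.9346.

1.93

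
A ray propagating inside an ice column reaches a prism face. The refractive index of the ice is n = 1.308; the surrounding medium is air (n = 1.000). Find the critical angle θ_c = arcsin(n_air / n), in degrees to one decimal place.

49.9°

sin θ_c = n_air / n = 1.000 / 1.308 = 0.7645.
θ_c = arcsin(0.7645) = 49.86°.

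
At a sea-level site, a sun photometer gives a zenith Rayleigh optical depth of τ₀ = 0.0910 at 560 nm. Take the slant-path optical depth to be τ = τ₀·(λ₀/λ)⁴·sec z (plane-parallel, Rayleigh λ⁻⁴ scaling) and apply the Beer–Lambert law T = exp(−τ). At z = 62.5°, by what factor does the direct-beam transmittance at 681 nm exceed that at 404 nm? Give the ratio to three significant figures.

Airmass: sec 62.5° = 2.1657.
τ(681 nm) = 0.0910 × (560/681)⁴ × 2.1657 = 0.0910 × 0.4573 × 2.1657 = 0.0901.
τ(404 nm) = 0.0910 × (560/404)⁴ × 2.1657 = 0.0910 × 3.6917 × 2.1657 = 0.7275.
T(681)/T(404) = exp(τ_B − τ_A) = exp(0.6374) = 1.8916.

1.89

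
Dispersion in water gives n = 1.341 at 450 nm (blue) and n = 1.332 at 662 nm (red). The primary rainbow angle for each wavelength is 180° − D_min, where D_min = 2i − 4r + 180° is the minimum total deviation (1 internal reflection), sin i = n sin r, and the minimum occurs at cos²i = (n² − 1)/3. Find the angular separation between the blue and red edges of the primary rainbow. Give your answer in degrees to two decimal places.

1.29°

At 450 nm (n = 1.341): cos²i = 0.26609 → i = 58.946°, r = 39.705°, D_min = 139.071°, rainbow angle = 40.929°.
At 662 nm (n = 1.332): cos²i = 0.25807 → i = 59.469°, r = 40.290°, D_min = 137.776°, rainbow angle = 42.224°.
Angular width = |40.929° − 42.224°| = 1.295°.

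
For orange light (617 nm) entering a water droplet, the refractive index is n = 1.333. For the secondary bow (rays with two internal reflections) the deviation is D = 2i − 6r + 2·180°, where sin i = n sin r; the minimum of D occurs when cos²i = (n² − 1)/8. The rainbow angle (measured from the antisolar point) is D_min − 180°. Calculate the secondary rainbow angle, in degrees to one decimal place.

50.9°

cos²i = (1.77689 − 1)/8 = 0.09711; i = arccos(0.31163) = 71.843°.
sin r = sin 71.843°/1.333 = 0.71283; r = 45.466°.
D_min = 2·71.843° − 6·45.466° + 360° = 230.891°.
Rainbow angle = D_min − 180° = 50.891°.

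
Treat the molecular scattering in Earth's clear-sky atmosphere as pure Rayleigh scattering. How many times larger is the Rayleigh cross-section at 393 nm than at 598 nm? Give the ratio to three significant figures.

Rayleigh scattering ∝ λ⁻⁴, so the ratio of coefficients is the inverse fourth power of the wavelength ratio.
σ(393)/σ(598) = (598/393)⁴ = (1.5216)⁴ = 5.361.

5.36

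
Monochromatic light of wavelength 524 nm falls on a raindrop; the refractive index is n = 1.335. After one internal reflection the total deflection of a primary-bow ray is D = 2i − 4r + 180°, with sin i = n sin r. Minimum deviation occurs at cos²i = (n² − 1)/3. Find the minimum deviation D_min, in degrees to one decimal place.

138.2°

cos²i = (1.78222 − 1)/3 = 0.26074; i = arccos(0.51063) = 59.294°.
sin r = sin 59.294°/1.335 = 0.64405; r = 40.094°.
D_min = 2·59.294° − 4·40.094° + 180° = 138.212°.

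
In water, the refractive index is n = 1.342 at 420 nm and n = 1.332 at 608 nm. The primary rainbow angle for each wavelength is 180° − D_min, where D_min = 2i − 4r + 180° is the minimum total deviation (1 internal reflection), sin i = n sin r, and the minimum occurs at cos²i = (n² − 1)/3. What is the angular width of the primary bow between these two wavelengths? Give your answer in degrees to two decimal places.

At 420 nm (n = 1.342): cos²i = 0.26699 → i = 58.888°, r = 39.641°, D_min = 139.213°, rainbow angle = 40.787°.
At 608 nm (n = 1.332): cos²i = 0.25807 → i = 59.469°, r = 40.290°, D_min = 137.776°, rainbow angle = 42.224°.
Angular width = |40.787° − 42.224°| = 1.437°.

1.44°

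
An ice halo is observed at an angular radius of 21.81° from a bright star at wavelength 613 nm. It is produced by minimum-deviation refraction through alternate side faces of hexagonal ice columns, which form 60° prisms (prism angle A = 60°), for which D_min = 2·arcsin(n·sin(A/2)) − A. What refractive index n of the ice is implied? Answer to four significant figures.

Rearranging: n = sin((D_min + A)/2) / sin(A/2).
(D_min + A)/2 = (21.81° + 60°)/2 = 40.905°.
n = sin 40.905° / sin 30° = 0.6548 / 0.5000 = 1.3096.

1.310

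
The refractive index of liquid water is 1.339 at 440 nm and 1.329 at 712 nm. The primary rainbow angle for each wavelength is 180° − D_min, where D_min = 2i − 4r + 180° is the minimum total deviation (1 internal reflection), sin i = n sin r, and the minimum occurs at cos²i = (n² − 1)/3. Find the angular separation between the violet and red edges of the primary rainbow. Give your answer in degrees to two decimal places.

At 440 nm (n = 1.339): cos²i = 0.26431 → i = 59.062°, r = 39.834°, D_min = 138.786°, rainbow angle = 41.214°.
At 712 nm (n = 1.329): cos²i = 0.25541 → i = 59.643°, r = 40.487°, D_min = 137.337°, rainbow angle = 42.663°.
Angular width = |41.214° − 42.663°| = 1.450°.

1.45°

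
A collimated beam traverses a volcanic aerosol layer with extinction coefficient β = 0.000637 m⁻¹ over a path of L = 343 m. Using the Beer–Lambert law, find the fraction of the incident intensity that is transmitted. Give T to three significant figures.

0.804

τ = β·L = 0.000637 × 343 = 0.2185.
T = exp(−0.2185) = 0.8037.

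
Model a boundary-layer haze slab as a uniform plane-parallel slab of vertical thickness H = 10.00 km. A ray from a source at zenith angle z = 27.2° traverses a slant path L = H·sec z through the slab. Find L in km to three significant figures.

sec z = 1/cos 27.2° = 1.1243.
L = 10.00 × 1.1243 = 11.243 km.

11.2 km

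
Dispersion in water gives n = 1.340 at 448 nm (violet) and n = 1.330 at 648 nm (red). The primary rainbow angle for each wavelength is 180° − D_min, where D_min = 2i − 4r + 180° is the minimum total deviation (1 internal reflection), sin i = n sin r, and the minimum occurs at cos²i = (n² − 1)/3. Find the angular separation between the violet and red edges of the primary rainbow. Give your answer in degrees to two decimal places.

1.45°

At 448 nm (n = 1.340): cos²i = 0.26520 → i = 59.004°, r = 39.770°, D_min = 138.929°, rainbow angle = 41.071°.
At 648 nm (n = 1.330): cos²i = 0.25630 → i = 59.585°, r = 40.422°, D_min = 137.484°, rainbow angle = 42.516°.
Angular width = |41.071° − 42.516°| = 1.445°.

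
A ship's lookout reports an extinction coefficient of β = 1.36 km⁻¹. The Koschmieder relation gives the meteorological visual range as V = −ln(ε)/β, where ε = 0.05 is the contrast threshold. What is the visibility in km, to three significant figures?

2.20 km

V = −ln(0.05) / 1.36 = 2.996 / 1.36 = 2.2027 km.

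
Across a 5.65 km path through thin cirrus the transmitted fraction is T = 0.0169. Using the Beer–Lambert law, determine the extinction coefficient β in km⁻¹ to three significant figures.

0.722 km⁻¹

Beer–Lambert: T = exp(−βL) ⇒ β = −ln(T)/L = −ln(0.0169)/5.65 = 4.0804/5.65 = 0.7222 km⁻¹.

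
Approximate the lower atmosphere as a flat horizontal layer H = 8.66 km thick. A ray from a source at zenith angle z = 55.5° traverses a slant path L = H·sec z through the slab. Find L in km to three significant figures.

15.3 km

sec z = 1/cos 55.5° = 1.7655.
L = 8.66 × 1.7655 = 15.289 km.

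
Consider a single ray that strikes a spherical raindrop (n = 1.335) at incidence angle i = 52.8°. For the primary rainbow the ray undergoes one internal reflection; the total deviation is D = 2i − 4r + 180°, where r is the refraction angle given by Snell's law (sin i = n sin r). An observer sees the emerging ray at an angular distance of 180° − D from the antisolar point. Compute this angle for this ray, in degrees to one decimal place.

40.9°

sin r = sin 52.8° / 1.335 = 0.7965/1.335 = 0.5967; r = 36.63°.
D = 2·52.8° − 4·36.63° + 180° = 105.60° − 146.52° + 180° = 139.08°.
Angle from antisolar point = 180° − D = 40.92°.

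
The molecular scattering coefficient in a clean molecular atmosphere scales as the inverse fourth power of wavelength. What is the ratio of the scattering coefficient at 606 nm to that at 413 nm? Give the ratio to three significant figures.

0.216

Rayleigh scattering ∝ λ⁻⁴, so the ratio of coefficients is the inverse fourth power of the wavelength ratio.
σ(606)/σ(413) = (413/606)⁴ = (0.6815)⁴ = 0.2157.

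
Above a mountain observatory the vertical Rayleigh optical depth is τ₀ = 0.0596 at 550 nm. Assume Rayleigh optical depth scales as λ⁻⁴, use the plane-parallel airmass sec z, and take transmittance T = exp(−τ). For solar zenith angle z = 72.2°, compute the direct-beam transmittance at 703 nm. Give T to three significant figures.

0.930

sec 72.2° = 3.2712.
τ = 0.0596 × (550/703)⁴ × 3.2712 = 0.0596 × 0.3747 × 3.2712 = 0.0730.
T = exp(−0.0730) = 0.9296.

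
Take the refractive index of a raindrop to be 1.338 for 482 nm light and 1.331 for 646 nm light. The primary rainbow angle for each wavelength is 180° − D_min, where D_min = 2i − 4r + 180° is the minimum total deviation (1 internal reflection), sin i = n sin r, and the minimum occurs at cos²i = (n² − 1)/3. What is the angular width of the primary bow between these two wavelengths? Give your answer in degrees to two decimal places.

1.01°

At 482 nm (n = 1.338): cos²i = 0.26341 → i = 59.120°, r = 39.899°, D_min = 138.643°, rainbow angle = 41.357°.
At 646 nm (n = 1.331): cos²i = 0.25719 → i = 59.527°, r = 40.356°, D_min = 137.630°, rainbow angle = 42.370°.
Angular width = |41.357° − 42.370°| = 1.013°.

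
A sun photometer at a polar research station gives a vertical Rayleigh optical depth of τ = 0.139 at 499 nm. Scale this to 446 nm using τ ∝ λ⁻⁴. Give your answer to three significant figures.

0.218

τ(446 nm) = τ(499 nm) × (499/446)⁴ = 0.139 × (1.1188)⁴ = 0.139 × 1.5670 = 0.2178.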